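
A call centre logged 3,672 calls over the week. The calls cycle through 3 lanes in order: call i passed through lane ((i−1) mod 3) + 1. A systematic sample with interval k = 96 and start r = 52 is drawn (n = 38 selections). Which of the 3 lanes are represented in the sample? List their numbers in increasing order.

Consecutive selections differ by k = 96, so their lane numbers differ by 96 mod 3 = 0.
gcd(96, 3) = 3, so the sample visits 3/3 = 1 distinct residues mod 3.
Start 52 is lane 1; the lanes hit are 1.

1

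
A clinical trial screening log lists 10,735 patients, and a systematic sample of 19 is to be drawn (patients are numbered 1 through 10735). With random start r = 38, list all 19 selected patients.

k = N/n = 10735/19 = 565
patient 1: 38
patient 2: 38 + 565 = 603
patient 3: 603 + 565 = 1168
patient 4: 1168 + 565 = 1733
patient 5: 1733 + 565 = 2298
patient 6: 2298 + 565 = 2863
patient 7: 2863 + 565 = 3428
patient 8: 3428 + 565 = 3993
patient 9: 3993 + 565 = 4558
patient 10: 4558 + 565 = 5123
patient 11: 5123 + 565 = 5688
patient 12: 5688 + 565 = 6253
patient 13: 6253 + 565 = 6818
patient 14: 6818 + 565 = 7383
patient 15: 7383 + 565 = 7948
patient 16: 7948 + 565 = 8513
patient 17: 8513 + 565 = 9078
patient 18: 9078 + 565 = 9643
patient 19: 9643 + 565 = 10208

38, 603, 1168, 1733, 2298, 2863, 3428, 3993, 4558, 5123, 5688, 6253, 6818, 7383, 7948, 8513, 9078, 9643, 10208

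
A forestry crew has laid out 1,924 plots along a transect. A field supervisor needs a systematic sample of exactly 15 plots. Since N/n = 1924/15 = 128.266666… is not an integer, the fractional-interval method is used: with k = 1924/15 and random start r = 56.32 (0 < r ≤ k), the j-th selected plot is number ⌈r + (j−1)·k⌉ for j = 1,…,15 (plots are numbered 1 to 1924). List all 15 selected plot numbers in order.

57, 185, 313, 442, 570, 698, 826, 955, 1083, 1211, 1339, 1468, 1596, 1724, 1853

j=1: r + 0k = 56.32 → ⌈·⌉ = 57
j=2: r + 1k = 184.586666… → ⌈·⌉ = 185
j=3: r + 2k = 312.853333… → ⌈·⌉ = 313
j=4: r + 3k = 441.12 → ⌈·⌉ = 442
j=5: r + 4k = 569.386666… → ⌈·⌉ = 570
j=6: r + 5k = 697.653333… → ⌈·⌉ = 698
j=7: r + 6k = 825.92 → ⌈·⌉ = 826
j=8: r + 7k = 954.186666… → ⌈·⌉ = 955
j=9: r + 8k = 1082.453333… → ⌈·⌉ = 1083
j=10: r + 9k = 1210.72 → ⌈·⌉ = 1211
j=11: r + 10k = 1338.986666… → ⌈·⌉ = 1339
j=12: r + 11k = 1467.253333… → ⌈·⌉ = 1468
j=13: r + 12k = 1595.52 → ⌈·⌉ = 1596
j=14: r + 13k = 1723.786666… → ⌈·⌉ = 1724
j=15: r + 14k = 1852.053333… → ⌈·⌉ = 1853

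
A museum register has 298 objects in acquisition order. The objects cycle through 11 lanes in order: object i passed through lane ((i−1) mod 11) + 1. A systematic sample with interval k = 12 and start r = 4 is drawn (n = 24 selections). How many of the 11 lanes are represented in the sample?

Consecutive selections differ by k = 12, so their lane numbers differ by 12 mod 11 = 1.
gcd(12, 11) = 1, so the sample visits 11/1 = 11 distinct residues mod 11.
Start 4 is lane 4; the lanes hit are 1, 2, 3, 4, 5, 6, 7, 8, 9, 10, 11.

11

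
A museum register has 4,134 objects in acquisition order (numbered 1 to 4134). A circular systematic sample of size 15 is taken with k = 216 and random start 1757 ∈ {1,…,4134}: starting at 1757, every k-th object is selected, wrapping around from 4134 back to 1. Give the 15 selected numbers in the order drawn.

1757, 1973, 2189, 2405, 2621, 2837, 3053, 3269, 3485, 3701, 3917, 4133, 215, 431, 647

Selection 1: 1757
Selection 2: 1757 + 216 = 1973
Selection 3: 1973 + 216 = 2189
Selection 4: 2189 + 216 = 2405
Selection 5: 2405 + 216 = 2621
Selection 6: 2621 + 216 = 2837
Selection 7: 2837 + 216 = 3053
Selection 8: 3053 + 216 = 3269
Selection 9: 3269 + 216 = 3485
Selection 10: 3485 + 216 = 3701
Selection 11: 3701 + 216 = 3917
Selection 12: 3917 + 216 = 4133
Selection 13: 4133 + 216 = 4349 → 4349 − 4134 = 215
Selection 14: 215 + 216 = 431
Selection 15: 431 + 216 = 647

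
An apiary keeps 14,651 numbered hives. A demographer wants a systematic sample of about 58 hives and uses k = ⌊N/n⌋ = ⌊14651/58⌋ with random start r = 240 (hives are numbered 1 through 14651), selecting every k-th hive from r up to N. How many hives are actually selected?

k = ⌊14651/58⌋ = 252
Achieved size = ⌊(14651 − 240)/252⌋ + 1 = ⌊14411/252⌋ + 1 = 57 + 1 = 58
(last selection: 240 + 57×252 = 14604 ≤ 14651; next would be 14856 > 14651)

58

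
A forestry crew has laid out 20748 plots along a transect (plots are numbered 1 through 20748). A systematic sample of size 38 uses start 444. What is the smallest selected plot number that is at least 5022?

k = 20748/38 = 546
Steps past start: ⌈(5022 − 444)/546⌉ = ⌈4578/546⌉ = 9
Selected plot: 444 + 9×546 = 5358

5358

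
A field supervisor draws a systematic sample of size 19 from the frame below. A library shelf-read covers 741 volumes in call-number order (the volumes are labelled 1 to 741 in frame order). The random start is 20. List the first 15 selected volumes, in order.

20, 59, 98, 137, 176, 215, 254, 293, 332, 371, 410, 449, 488, 527, 566

k = N/n = 741/19 = 39
volume 1: 20
volume 2: 20 + 39 = 59
volume 3: 59 + 39 = 98
volume 4: 98 + 39 = 137
volume 5: 137 + 39 = 176
volume 6: 176 + 39 = 215
volume 7: 215 + 39 = 254
volume 8: 254 + 39 = 293
volume 9: 293 + 39 = 332
volume 10: 332 + 39 = 371
volume 11: 371 + 39 = 410
volume 12: 410 + 39 = 449
volume 13: 449 + 39 = 488
volume 14: 488 + 39 = 527
volume 15: 527 + 39 = 566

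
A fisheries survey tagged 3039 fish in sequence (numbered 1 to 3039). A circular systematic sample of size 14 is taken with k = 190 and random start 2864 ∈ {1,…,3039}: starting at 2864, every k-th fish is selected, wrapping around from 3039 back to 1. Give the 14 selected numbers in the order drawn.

Selection 1: 2864
Selection 2: 2864 + 190 = 3054 → 3054 − 3039 = 15
Selection 3: 15 + 190 = 205
Selection 4: 205 + 190 = 395
Selection 5: 395 + 190 = 585
Selection 6: 585 + 190 = 775
Selection 7: 775 + 190 = 965
Selection 8: 965 + 190 = 1155
Selection 9: 1155 + 190 = 1345
Selection 10: 1345 + 190 = 1535
Selection 11: 1535 + 190 = 1725
Selection 12: 1725 + 190 = 1915
Selection 13: 1915 + 190 = 2105
Selection 14: 2105 + 190 = 2295

2864, 15, 205, 395, 585, 775, 965, 1155, 1345, 1535, 1725, 1915, 2105, 2295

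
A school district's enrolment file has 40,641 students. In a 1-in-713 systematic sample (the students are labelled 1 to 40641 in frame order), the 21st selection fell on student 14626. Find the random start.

366

k = 713
r = 14626 − (21−1)×713 = 14626 − 14260 = 366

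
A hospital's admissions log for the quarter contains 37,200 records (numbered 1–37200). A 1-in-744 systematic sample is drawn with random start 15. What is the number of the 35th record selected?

25311

k = 744
35th selection = r + (35−1)·k = 15 + 34×744 = 15 + 25296 = 25311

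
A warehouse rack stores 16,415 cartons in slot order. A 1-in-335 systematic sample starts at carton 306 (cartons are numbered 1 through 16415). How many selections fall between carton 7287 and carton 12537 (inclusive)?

16

k = 335
First selection ≥ 7287: 306 + ⌈(7287−306)/335⌉·335 = 306 + 21×335 = 7341
Last selection ≤ 12537: 306 + ⌊(12537−306)/335⌋·335 = 306 + 36×335 = 12366
Count = 36 − 21 + 1 = 16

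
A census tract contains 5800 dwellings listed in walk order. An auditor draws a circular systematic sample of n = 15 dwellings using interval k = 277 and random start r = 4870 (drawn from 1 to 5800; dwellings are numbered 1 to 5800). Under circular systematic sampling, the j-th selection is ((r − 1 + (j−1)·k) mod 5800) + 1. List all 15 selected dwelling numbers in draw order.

Selection 1: 4870
Selection 2: 4870 + 277 = 5147
Selection 3: 5147 + 277 = 5424
Selection 4: 5424 + 277 = 5701
Selection 5: 5701 + 277 = 5978 → 5978 − 5800 = 178
Selection 6: 178 + 277 = 455
Selection 7: 455 + 277 = 732
Selection 8: 732 + 277 = 1009
Selection 9: 1009 + 277 = 1286
Selection 10: 1286 + 277 = 1563
Selection 11: 1563 + 277 = 1840
Selection 12: 1840 + 277 = 2117
Selection 13: 2117 + 277 = 2394
Selection 14: 2394 + 277 = 2671
Selection 15: 2671 + 277 = 2948

4870, 5147, 5424, 5701, 178, 455, 732, 1009, 1286, 1563, 1840, 2117, 2394, 2671, 2948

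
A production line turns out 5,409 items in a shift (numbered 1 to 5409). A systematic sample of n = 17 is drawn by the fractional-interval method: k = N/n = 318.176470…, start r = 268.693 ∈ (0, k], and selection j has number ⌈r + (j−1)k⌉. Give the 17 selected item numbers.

j=1: r + 0k = 268.693 → ⌈·⌉ = 269
j=2: r + 1k = 586.869470… → ⌈·⌉ = 587
j=3: r + 2k = 905.045941… → ⌈·⌉ = 906
j=4: r + 3k = 1223.222411… → ⌈·⌉ = 1224
j=5: r + 4k = 1541.398882… → ⌈·⌉ = 1542
j=6: r + 5k = 1859.575352… → ⌈·⌉ = 1860
j=7: r + 6k = 2177.751823… → ⌈·⌉ = 2178
j=8: r + 7k = 2495.928294… → ⌈·⌉ = 2496
j=9: r + 8k = 2814.104764… → ⌈·⌉ = 2815
j=10: r + 9k = 3132.281235… → ⌈·⌉ = 3133
j=11: r + 10k = 3450.457705… → ⌈·⌉ = 3451
j=12: r + 11k = 3768.634176… → ⌈·⌉ = 3769
j=13: r + 12k = 4086.810647… → ⌈·⌉ = 4087
j=14: r + 13k = 4404.987117… → ⌈·⌉ = 4405
j=15: r + 14k = 4723.163588… → ⌈·⌉ = 4724
j=16: r + 15k = 5041.340058… → ⌈·⌉ = 5042
j=17: r + 16k = 5359.516529… → ⌈·⌉ = 5360

269, 587, 906, 1224, 1542, 1860, 2178, 2496, 2815, 3133, 3451, 3769, 4087, 4405, 4724, 5042, 5360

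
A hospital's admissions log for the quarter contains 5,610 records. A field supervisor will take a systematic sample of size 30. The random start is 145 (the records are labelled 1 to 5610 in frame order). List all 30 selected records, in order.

k = N/n = 5610/30 = 187
record 1: 145
record 2: 145 + 187 = 332
record 3: 332 + 187 = 519
record 4: 519 + 187 = 706
record 5: 706 + 187 = 893
record 6: 893 + 187 = 1080
record 7: 1080 + 187 = 1267
record 8: 1267 + 187 = 1454
record 9: 1454 + 187 = 1641
record 10: 1641 + 187 = 1828
record 11: 1828 + 187 = 2015
record 12: 2015 + 187 = 2202
record 13: 2202 + 187 = 2389
record 14: 2389 + 187 = 2576
record 15: 2576 + 187 = 2763
record 16: 2763 + 187 = 2950
record 17: 2950 + 187 = 3137
record 18: 3137 + 187 = 3324
record 19: 3324 + 187 = 3511
record 20: 3511 + 187 = 3698
record 21: 3698 + 187 = 3885
record 22: 3885 + 187 = 4072
record 23: 4072 + 187 = 4259
record 24: 4259 + 187 = 4446
record 25: 4446 + 187 = 4633
record 26: 4633 + 187 = 4820
record 27: 4820 + 187 = 5007
record 28: 5007 + 187 = 5194
record 29: 5194 + 187 = 5381
record 30: 5381 + 187 = 5568

145, 332, 519, 706, 893, 1080, 1267, 1454, 1641, 1828, 2015, 2202, 2389, 2576, 2763, 2950, 3137, 3324, 3511, 3698, 3885, 4072, 4259, 4446, 4633, 4820, 5007, 5194, 5381, 5568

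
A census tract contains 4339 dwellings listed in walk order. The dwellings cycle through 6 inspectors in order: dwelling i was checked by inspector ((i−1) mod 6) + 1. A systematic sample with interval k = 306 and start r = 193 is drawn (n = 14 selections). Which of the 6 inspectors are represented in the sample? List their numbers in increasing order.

Consecutive selections differ by k = 306, so their inspector numbers differ by 306 mod 6 = 0.
gcd(306, 6) = 6, so the sample visits 6/6 = 1 distinct residues mod 6.
Start 193 is inspector 1; the inspectors hit are 1.

1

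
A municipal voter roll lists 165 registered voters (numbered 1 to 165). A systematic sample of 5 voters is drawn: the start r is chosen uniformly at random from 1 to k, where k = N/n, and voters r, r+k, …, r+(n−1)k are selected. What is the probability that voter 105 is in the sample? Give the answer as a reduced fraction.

k = 165/5 = 33.
Voter 105 is selected iff r ≡ 105 (mod 33); exactly one such r in {1,…,33}.
Inclusion probability = 1/33.

1/33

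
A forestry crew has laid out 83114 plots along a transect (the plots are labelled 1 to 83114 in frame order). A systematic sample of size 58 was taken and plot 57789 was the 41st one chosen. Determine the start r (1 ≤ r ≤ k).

k = 83114/58 = 1433
r = 57789 − (41−1)×1433 = 57789 − 57320 = 469

469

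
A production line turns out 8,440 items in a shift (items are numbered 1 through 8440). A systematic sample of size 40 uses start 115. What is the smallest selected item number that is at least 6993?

k = 8440/40 = 211
Steps past start: ⌈(6993 − 115)/211⌉ = ⌈6878/211⌉ = 33
Selected item: 115 + 33×211 = 7078

7078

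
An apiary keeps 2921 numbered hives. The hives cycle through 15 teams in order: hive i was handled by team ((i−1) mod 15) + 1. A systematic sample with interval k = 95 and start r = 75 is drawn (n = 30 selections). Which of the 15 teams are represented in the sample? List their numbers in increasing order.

Consecutive selections differ by k = 95, so their team numbers differ by 95 mod 15 = 5.
gcd(95, 15) = 5, so the sample visits 15/5 = 3 distinct residues mod 15.
Start 75 is team 15; the teams hit are 5, 10, 15.

5, 10, 15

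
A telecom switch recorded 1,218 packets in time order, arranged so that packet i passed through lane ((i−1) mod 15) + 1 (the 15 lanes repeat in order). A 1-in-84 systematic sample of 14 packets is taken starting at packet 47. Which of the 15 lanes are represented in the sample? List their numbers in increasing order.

2, 5, 8, 11, 14

Consecutive selections differ by k = 84, so their lane numbers differ by 84 mod 15 = 9.
gcd(84, 15) = 3, so the sample visits 15/3 = 5 distinct residues mod 15.
Start 47 is lane 2; the lanes hit are 2, 5, 8, 11, 14.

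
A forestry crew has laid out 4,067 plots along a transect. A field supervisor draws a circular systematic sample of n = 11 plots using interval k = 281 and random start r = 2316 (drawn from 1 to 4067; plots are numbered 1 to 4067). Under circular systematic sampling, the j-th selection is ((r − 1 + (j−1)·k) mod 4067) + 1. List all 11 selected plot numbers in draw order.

2316, 2597, 2878, 3159, 3440, 3721, 4002, 216, 497, 778, 1059

Selection 1: 2316
Selection 2: 2316 + 281 = 2597
Selection 3: 2597 + 281 = 2878
Selection 4: 2878 + 281 = 3159
Selection 5: 3159 + 281 = 3440
Selection 6: 3440 + 281 = 3721
Selection 7: 3721 + 281 = 4002
Selection 8: 4002 + 281 = 4283 → 4283 − 4067 = 216
Selection 9: 216 + 281 = 497
Selection 10: 497 + 281 = 778
Selection 11: 778 + 281 = 1059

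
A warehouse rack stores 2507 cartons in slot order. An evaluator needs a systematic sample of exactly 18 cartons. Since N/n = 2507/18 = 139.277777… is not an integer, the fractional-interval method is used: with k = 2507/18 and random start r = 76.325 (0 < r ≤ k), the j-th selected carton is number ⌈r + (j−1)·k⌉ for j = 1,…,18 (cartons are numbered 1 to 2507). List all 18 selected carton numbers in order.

77, 216, 355, 495, 634, 773, 912, 1052, 1191, 1330, 1470, 1609, 1748, 1887, 2027, 2166, 2305, 2445

j=1: r + 0k = 76.325 → ⌈·⌉ = 77
j=2: r + 1k = 215.602777… → ⌈·⌉ = 216
j=3: r + 2k = 354.880555… → ⌈·⌉ = 355
j=4: r + 3k = 494.158333… → ⌈·⌉ = 495
j=5: r + 4k = 633.436111… → ⌈·⌉ = 634
j=6: r + 5k = 772.713888… → ⌈·⌉ = 773
j=7: r + 6k = 911.991666… → ⌈·⌉ = 912
j=8: r + 7k = 1051.269444… → ⌈·⌉ = 1052
j=9: r + 8k = 1190.547222… → ⌈·⌉ = 1191
j=10: r + 9k = 1329.825 → ⌈·⌉ = 1330
j=11: r + 10k = 1469.102777… → ⌈·⌉ = 1470
j=12: r + 11k = 1608.380555… → ⌈·⌉ = 1609
j=13: r + 12k = 1747.658333… → ⌈·⌉ = 1748
j=14: r + 13k = 1886.936111… → ⌈·⌉ = 1887
j=15: r + 14k = 2026.213888… → ⌈·⌉ = 2027
j=16: r + 15k = 2165.491666… → ⌈·⌉ = 2166
j=17: r + 16k = 2304.769444… → ⌈·⌉ = 2305
j=18: r + 17k = 2444.047222… → ⌈·⌉ = 2445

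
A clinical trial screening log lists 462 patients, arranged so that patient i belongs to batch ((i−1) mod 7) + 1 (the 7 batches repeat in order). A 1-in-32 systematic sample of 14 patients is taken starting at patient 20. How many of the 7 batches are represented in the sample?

7

Consecutive selections differ by k = 32, so their batch numbers differ by 32 mod 7 = 4.
gcd(32, 7) = 1, so the sample visits 7/1 = 7 distinct residues mod 7.
Start 20 is batch 6; the batches hit are 1, 2, 3, 4, 5, 6, 7.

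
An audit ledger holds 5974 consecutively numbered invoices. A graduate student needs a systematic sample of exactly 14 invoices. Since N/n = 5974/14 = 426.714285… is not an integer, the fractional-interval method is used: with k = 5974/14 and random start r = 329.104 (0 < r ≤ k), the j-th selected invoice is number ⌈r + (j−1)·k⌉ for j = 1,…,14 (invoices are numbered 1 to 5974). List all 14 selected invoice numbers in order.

330, 756, 1183, 1610, 2036, 2463, 2890, 3317, 3743, 4170, 4597, 5023, 5450, 5877

j=1: r + 0k = 329.104 → ⌈·⌉ = 330
j=2: r + 1k = 755.818285… → ⌈·⌉ = 756
j=3: r + 2k = 1182.532571… → ⌈·⌉ = 1183
j=4: r + 3k = 1609.246857… → ⌈·⌉ = 1610
j=5: r + 4k = 2035.961142… → ⌈·⌉ = 2036
j=6: r + 5k = 2462.675428… → ⌈·⌉ = 2463
j=7: r + 6k = 2889.389714… → ⌈·⌉ = 2890
j=8: r + 7k = 3316.104 → ⌈·⌉ = 3317
j=9: r + 8k = 3742.818285… → ⌈·⌉ = 3743
j=10: r + 9k = 4169.532571… → ⌈·⌉ = 4170
j=11: r + 10k = 4596.246857… → ⌈·⌉ = 4597
j=12: r + 11k = 5022.961142… → ⌈·⌉ = 5023
j=13: r + 12k = 5449.675428… → ⌈·⌉ = 5450
j=14: r + 13k = 5876.389714… → ⌈·⌉ = 5877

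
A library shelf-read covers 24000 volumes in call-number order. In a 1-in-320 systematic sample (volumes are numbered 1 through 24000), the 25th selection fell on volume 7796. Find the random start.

k = 320
r = 7796 − (25−1)×320 = 7796 − 7680 = 116

116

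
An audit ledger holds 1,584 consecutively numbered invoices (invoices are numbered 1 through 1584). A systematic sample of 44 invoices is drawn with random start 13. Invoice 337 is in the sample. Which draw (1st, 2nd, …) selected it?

k = 1584/44 = 36
position = (337 − 13)/36 + 1 = 324/36 + 1 = 9 + 1 = 10

10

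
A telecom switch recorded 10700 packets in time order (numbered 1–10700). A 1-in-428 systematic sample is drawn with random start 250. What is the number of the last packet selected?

10522

k = 428
25th selection = r + (25−1)·k = 250 + 24×428 = 250 + 10272 = 10522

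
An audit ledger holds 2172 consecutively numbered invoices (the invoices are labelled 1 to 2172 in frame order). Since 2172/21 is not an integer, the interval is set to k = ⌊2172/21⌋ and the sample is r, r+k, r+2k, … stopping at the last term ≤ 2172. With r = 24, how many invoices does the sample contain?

21

k = ⌊2172/21⌋ = 103
Achieved size = ⌊(2172 − 24)/103⌋ + 1 = ⌊2148/103⌋ + 1 = 20 + 1 = 21
(last selection: 24 + 20×103 = 2084 ≤ 2172; next would be 2187 > 2172)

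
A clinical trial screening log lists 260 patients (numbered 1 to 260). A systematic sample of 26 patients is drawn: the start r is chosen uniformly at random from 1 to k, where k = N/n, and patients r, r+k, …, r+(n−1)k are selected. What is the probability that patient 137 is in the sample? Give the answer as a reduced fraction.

1/10

k = 260/26 = 10.
Patient 137 is selected iff r ≡ 137 (mod 10); exactly one such r in {1,…,10}.
Inclusion probability = 1/10.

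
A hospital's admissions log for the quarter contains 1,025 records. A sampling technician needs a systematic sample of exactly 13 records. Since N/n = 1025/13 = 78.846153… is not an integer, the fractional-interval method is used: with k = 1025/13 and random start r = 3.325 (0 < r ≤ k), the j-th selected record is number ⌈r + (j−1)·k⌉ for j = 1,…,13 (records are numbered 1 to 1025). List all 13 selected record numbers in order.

4, 83, 162, 240, 319, 398, 477, 556, 635, 713, 792, 871, 950

j=1: r + 0k = 3.325 → ⌈·⌉ = 4
j=2: r + 1k = 82.171153… → ⌈·⌉ = 83
j=3: r + 2k = 161.017307… → ⌈·⌉ = 162
j=4: r + 3k = 239.863461… → ⌈·⌉ = 240
j=5: r + 4k = 318.709615… → ⌈·⌉ = 319
j=6: r + 5k = 397.555769… → ⌈·⌉ = 398
j=7: r + 6k = 476.401923… → ⌈·⌉ = 477
j=8: r + 7k = 555.248076… → ⌈·⌉ = 556
j=9: r + 8k = 634.094230… → ⌈·⌉ = 635
j=10: r + 9k = 712.940384… → ⌈·⌉ = 713
j=11: r + 10k = 791.786538… → ⌈·⌉ = 792
j=12: r + 11k = 870.632692… → ⌈·⌉ = 871
j=13: r + 12k = 949.478846… → ⌈·⌉ = 950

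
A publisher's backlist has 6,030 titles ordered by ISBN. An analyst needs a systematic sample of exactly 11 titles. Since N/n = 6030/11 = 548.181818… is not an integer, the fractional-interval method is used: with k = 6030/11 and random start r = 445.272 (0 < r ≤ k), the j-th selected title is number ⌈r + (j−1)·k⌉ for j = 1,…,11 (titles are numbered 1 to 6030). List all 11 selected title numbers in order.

j=1: r + 0k = 445.272 → ⌈·⌉ = 446
j=2: r + 1k = 993.453818… → ⌈·⌉ = 994
j=3: r + 2k = 1541.635636… → ⌈·⌉ = 1542
j=4: r + 3k = 2089.817454… → ⌈·⌉ = 2090
j=5: r + 4k = 2637.999272… → ⌈·⌉ = 2638
j=6: r + 5k = 3186.181090… → ⌈·⌉ = 3187
j=7: r + 6k = 3734.362909… → ⌈·⌉ = 3735
j=8: r + 7k = 4282.544727… → ⌈·⌉ = 4283
j=9: r + 8k = 4830.726545… → ⌈·⌉ = 4831
j=10: r + 9k = 5378.908363… → ⌈·⌉ = 5379
j=11: r + 10k = 5927.090181… → ⌈·⌉ = 5928

446, 994, 1542, 2090, 2638, 3187, 3735, 4283, 4831, 5379, 5928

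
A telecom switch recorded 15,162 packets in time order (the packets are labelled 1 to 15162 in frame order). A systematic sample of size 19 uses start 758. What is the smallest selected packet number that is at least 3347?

k = 15162/19 = 798
Steps past start: ⌈(3347 − 758)/798⌉ = ⌈2589/798⌉ = 4
Selected packet: 758 + 4×798 = 3950

3950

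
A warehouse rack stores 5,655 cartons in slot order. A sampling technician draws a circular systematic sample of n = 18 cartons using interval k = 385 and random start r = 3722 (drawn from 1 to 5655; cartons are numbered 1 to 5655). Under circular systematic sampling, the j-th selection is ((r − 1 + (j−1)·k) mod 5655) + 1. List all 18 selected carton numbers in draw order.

Selection 1: 3722
Selection 2: 3722 + 385 = 4107
Selection 3: 4107 + 385 = 4492
Selection 4: 4492 + 385 = 4877
Selection 5: 4877 + 385 = 5262
Selection 6: 5262 + 385 = 5647
Selection 7: 5647 + 385 = 6032 → 6032 − 5655 = 377
Selection 8: 377 + 385 = 762
Selection 9: 762 + 385 = 1147
Selection 10: 1147 + 385 = 1532
Selection 11: 1532 + 385 = 1917
Selection 12: 1917 + 385 = 2302
Selection 13: 2302 + 385 = 2687
Selection 14: 2687 + 385 = 3072
Selection 15: 3072 + 385 = 3457
Selection 16: 3457 + 385 = 3842
Selection 17: 3842 + 385 = 4227
Selection 18: 4227 + 385 = 4612

3722, 4107, 4492, 4877, 5262, 5647, 377, 762, 1147, 1532, 1917, 2302, 2687, 3072, 3457, 3842, 4227, 4612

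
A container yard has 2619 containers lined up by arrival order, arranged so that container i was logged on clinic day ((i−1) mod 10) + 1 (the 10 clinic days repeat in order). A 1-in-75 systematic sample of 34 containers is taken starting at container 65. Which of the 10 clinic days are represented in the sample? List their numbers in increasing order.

5, 10

Consecutive selections differ by k = 75, so their clinic day numbers differ by 75 mod 10 = 5.
gcd(75, 10) = 5, so the sample visits 10/5 = 2 distinct residues mod 10.
Start 65 is clinic day 5; the clinic days hit are 5, 10.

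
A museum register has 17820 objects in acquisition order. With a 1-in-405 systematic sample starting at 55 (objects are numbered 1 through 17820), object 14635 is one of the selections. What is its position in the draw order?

k = 405
position = (14635 − 55)/405 + 1 = 14580/405 + 1 = 36 + 1 = 37

37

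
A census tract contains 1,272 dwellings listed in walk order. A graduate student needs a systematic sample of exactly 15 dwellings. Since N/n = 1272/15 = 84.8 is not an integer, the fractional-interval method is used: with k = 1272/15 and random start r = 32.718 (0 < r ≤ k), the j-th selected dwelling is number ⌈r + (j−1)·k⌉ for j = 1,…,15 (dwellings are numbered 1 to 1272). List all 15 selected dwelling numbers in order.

33, 118, 203, 288, 372, 457, 542, 627, 712, 796, 881, 966, 1051, 1136, 1220

j=1: r + 0k = 32.718 → ⌈·⌉ = 33
j=2: r + 1k = 117.518 → ⌈·⌉ = 118
j=3: r + 2k = 202.318 → ⌈·⌉ = 203
j=4: r + 3k = 287.118 → ⌈·⌉ = 288
j=5: r + 4k = 371.918 → ⌈·⌉ = 372
j=6: r + 5k = 456.718 → ⌈·⌉ = 457
j=7: r + 6k = 541.518 → ⌈·⌉ = 542
j=8: r + 7k = 626.318 → ⌈·⌉ = 627
j=9: r + 8k = 711.118 → ⌈·⌉ = 712
j=10: r + 9k = 795.918 → ⌈·⌉ = 796
j=11: r + 10k = 880.718 → ⌈·⌉ = 881
j=12: r + 11k = 965.518 → ⌈·⌉ = 966
j=13: r + 12k = 1050.318 → ⌈·⌉ = 1051
j=14: r + 13k = 1135.118 → ⌈·⌉ = 1136
j=15: r + 14k = 1219.918 → ⌈·⌉ = 1220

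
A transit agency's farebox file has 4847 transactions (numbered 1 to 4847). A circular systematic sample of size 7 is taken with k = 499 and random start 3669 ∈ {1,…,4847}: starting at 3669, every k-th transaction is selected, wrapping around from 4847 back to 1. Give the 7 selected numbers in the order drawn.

3669, 4168, 4667, 319, 818, 1317, 1816

Selection 1: 3669
Selection 2: 3669 + 499 = 4168
Selection 3: 4168 + 499 = 4667
Selection 4: 4667 + 499 = 5166 → 5166 − 4847 = 319
Selection 5: 319 + 499 = 818
Selection 6: 818 + 499 = 1317
Selection 7: 1317 + 499 = 1816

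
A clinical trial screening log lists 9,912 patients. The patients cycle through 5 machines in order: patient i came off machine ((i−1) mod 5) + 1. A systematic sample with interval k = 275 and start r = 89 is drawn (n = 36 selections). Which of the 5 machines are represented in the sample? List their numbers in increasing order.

Consecutive selections differ by k = 275, so their machine numbers differ by 275 mod 5 = 0.
gcd(275, 5) = 5, so the sample visits 5/5 = 1 distinct residues mod 5.
Start 89 is machine 4; the machines hit are 4.

4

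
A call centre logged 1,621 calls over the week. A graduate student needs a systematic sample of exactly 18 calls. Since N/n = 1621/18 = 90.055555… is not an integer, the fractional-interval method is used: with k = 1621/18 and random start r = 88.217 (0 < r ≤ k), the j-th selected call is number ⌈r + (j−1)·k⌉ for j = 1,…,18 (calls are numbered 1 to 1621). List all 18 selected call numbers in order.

89, 179, 269, 359, 449, 539, 629, 719, 809, 899, 989, 1079, 1169, 1259, 1349, 1440, 1530, 1620

j=1: r + 0k = 88.217 → ⌈·⌉ = 89
j=2: r + 1k = 178.272555… → ⌈·⌉ = 179
j=3: r + 2k = 268.328111… → ⌈·⌉ = 269
j=4: r + 3k = 358.383666… → ⌈·⌉ = 359
j=5: r + 4k = 448.439222… → ⌈·⌉ = 449
j=6: r + 5k = 538.494777… → ⌈·⌉ = 539
j=7: r + 6k = 628.550333… → ⌈·⌉ = 629
j=8: r + 7k = 718.605888… → ⌈·⌉ = 719
j=9: r + 8k = 808.661444… → ⌈·⌉ = 809
j=10: r + 9k = 898.717 → ⌈·⌉ = 899
j=11: r + 10k = 988.772555… → ⌈·⌉ = 989
j=12: r + 11k = 1078.828111… → ⌈·⌉ = 1079
j=13: r + 12k = 1168.883666… → ⌈·⌉ = 1169
j=14: r + 13k = 1258.939222… → ⌈·⌉ = 1259
j=15: r + 14k = 1348.994777… → ⌈·⌉ = 1349
j=16: r + 15k = 1439.050333… → ⌈·⌉ = 1440
j=17: r + 16k = 1529.105888… → ⌈·⌉ = 1530
j=18: r + 17k = 1619.161444… → ⌈·⌉ = 1620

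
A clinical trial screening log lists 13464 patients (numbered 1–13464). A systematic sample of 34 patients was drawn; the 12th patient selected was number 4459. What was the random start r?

k = 13464/34 = 396
r = 4459 − (12−1)×396 = 4459 − 4356 = 103

103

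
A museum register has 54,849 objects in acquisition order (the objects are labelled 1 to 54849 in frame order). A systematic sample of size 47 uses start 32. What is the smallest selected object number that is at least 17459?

k = 54849/47 = 1167
Steps past start: ⌈(17459 − 32)/1167⌉ = ⌈17427/1167⌉ = 15
Selected object: 32 + 15×1167 = 17537

17537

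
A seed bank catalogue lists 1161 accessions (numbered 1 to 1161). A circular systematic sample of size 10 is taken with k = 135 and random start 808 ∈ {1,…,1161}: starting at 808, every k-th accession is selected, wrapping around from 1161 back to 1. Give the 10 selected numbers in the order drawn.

Selection 1: 808
Selection 2: 808 + 135 = 943
Selection 3: 943 + 135 = 1078
Selection 4: 1078 + 135 = 1213 → 1213 − 1161 = 52
Selection 5: 52 + 135 = 187
Selection 6: 187 + 135 = 322
Selection 7: 322 + 135 = 457
Selection 8: 457 + 135 = 592
Selection 9: 592 + 135 = 727
Selection 10: 727 + 135 = 862

808, 943, 1078, 52, 187, 322, 457, 592, 727, 862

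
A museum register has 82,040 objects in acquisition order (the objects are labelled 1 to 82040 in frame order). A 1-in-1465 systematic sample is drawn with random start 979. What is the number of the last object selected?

k = 1465
56th selection = r + (56−1)·k = 979 + 55×1465 = 979 + 80575 = 81554

81554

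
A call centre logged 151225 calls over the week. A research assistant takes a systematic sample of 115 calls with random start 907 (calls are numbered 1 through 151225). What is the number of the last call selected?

k = 151225/115 = 1315
115th selection = r + (115−1)·k = 907 + 114×1315 = 907 + 149910 = 150817

150817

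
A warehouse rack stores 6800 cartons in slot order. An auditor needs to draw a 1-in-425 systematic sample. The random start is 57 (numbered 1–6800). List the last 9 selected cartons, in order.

8th selection = 57 + 7×425 = 3032
9th: 3032 + 425 = 3457
10th: 3457 + 425 = 3882
11th: 3882 + 425 = 4307
12th: 4307 + 425 = 4732
13th: 4732 + 425 = 5157
14th: 5157 + 425 = 5582
15th: 5582 + 425 = 6007
16th: 6007 + 425 = 6432

3032, 3457, 3882, 4307, 4732, 5157, 5582, 6007, 6432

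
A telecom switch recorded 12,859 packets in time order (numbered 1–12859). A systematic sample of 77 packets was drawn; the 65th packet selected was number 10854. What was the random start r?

k = 12859/77 = 167
r = 10854 − (65−1)×167 = 10854 − 10688 = 166

166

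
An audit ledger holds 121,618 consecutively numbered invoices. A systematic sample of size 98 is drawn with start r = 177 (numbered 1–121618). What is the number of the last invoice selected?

k = 121618/98 = 1241
98th selection = r + (98−1)·k = 177 + 97×1241 = 177 + 120377 = 120554

120554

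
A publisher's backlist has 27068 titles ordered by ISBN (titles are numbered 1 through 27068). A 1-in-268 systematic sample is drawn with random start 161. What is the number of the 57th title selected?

k = 268
57th selection = r + (57−1)·k = 161 + 56×268 = 161 + 15008 = 15169

15169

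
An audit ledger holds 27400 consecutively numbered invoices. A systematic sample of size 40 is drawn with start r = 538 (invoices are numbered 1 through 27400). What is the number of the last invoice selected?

27253

k = 27400/40 = 685
40th selection = r + (40−1)·k = 538 + 39×685 = 538 + 26715 = 27253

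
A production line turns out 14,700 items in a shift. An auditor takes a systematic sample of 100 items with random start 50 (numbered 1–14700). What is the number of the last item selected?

14603

k = 14700/100 = 147
100th selection = r + (100−1)·k = 50 + 99×147 = 50 + 14553 = 14603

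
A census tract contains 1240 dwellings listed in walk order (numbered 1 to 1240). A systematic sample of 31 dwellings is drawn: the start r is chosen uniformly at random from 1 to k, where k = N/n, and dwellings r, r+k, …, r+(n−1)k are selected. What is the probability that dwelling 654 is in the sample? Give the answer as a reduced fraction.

1/40

k = 1240/31 = 40.
Dwelling 654 is selected iff r ≡ 654 (mod 40); exactly one such r in {1,…,40}.
Inclusion probability = 1/40.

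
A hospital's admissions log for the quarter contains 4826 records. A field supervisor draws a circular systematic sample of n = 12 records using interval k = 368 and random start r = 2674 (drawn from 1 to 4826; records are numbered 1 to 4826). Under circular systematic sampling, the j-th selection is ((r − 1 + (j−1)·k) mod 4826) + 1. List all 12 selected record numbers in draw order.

2674, 3042, 3410, 3778, 4146, 4514, 56, 424, 792, 1160, 1528, 1896

Selection 1: 2674
Selection 2: 2674 + 368 = 3042
Selection 3: 3042 + 368 = 3410
Selection 4: 3410 + 368 = 3778
Selection 5: 3778 + 368 = 4146
Selection 6: 4146 + 368 = 4514
Selection 7: 4514 + 368 = 4882 → 4882 − 4826 = 56
Selection 8: 56 + 368 = 424
Selection 9: 424 + 368 = 792
Selection 10: 792 + 368 = 1160
Selection 11: 1160 + 368 = 1528
Selection 12: 1528 + 368 = 1896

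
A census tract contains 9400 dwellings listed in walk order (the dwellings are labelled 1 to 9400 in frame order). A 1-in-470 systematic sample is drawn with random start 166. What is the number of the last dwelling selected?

9096

k = 470
20th selection = r + (20−1)·k = 166 + 19×470 = 166 + 8930 = 9096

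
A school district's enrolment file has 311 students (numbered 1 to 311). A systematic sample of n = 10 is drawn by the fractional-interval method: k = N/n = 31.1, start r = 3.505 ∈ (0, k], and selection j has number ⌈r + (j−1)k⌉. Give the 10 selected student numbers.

j=1: r + 0k = 3.505 → ⌈·⌉ = 4
j=2: r + 1k = 34.605 → ⌈·⌉ = 35
j=3: r + 2k = 65.705 → ⌈·⌉ = 66
j=4: r + 3k = 96.805 → ⌈·⌉ = 97
j=5: r + 4k = 127.905 → ⌈·⌉ = 128
j=6: r + 5k = 159.005 → ⌈·⌉ = 160
j=7: r + 6k = 190.105 → ⌈·⌉ = 191
j=8: r + 7k = 221.205 → ⌈·⌉ = 222
j=9: r + 8k = 252.305 → ⌈·⌉ = 253
j=10: r + 9k = 283.405 → ⌈·⌉ = 284

4, 35, 66, 97, 128, 160, 191, 222, 253, 284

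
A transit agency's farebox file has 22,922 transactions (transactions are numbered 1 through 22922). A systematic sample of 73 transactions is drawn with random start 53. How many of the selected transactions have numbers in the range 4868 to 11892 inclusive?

k = 22922/73 = 314
First selection ≥ 4868: 53 + ⌈(4868−53)/314⌉·314 = 53 + 16×314 = 5077
Last selection ≤ 11892: 53 + ⌊(11892−53)/314⌋·314 = 53 + 37×314 = 11671
Count = 37 − 16 + 1 = 22

22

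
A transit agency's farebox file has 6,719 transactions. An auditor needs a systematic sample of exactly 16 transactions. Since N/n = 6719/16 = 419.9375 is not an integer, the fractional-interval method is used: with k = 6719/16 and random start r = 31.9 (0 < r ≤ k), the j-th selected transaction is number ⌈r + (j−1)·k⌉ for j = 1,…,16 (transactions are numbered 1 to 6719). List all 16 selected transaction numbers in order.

32, 452, 872, 1292, 1712, 2132, 2552, 2972, 3392, 3812, 4232, 4652, 5072, 5492, 5912, 6331

j=1: r + 0k = 31.9 → ⌈·⌉ = 32
j=2: r + 1k = 451.8375 → ⌈·⌉ = 452
j=3: r + 2k = 871.775 → ⌈·⌉ = 872
j=4: r + 3k = 1291.7125 → ⌈·⌉ = 1292
j=5: r + 4k = 1711.65 → ⌈·⌉ = 1712
j=6: r + 5k = 2131.5875 → ⌈·⌉ = 2132
j=7: r + 6k = 2551.525 → ⌈·⌉ = 2552
j=8: r + 7k = 2971.4625 → ⌈·⌉ = 2972
j=9: r + 8k = 3391.4 → ⌈·⌉ = 3392
j=10: r + 9k = 3811.3375 → ⌈·⌉ = 3812
j=11: r + 10k = 4231.275 → ⌈·⌉ = 4232
j=12: r + 11k = 4651.2125 → ⌈·⌉ = 4652
j=13: r + 12k = 5071.15 → ⌈·⌉ = 5072
j=14: r + 13k = 5491.0875 → ⌈·⌉ = 5492
j=15: r + 14k = 5911.025 → ⌈·⌉ = 5912
j=16: r + 15k = 6330.9625 → ⌈·⌉ = 6331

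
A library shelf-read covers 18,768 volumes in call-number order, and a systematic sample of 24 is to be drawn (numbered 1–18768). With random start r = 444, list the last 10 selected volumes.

k = N/n = 18768/24 = 782
15th selection = 444 + 14×782 = 11392
16th: 11392 + 782 = 12174
17th: 12174 + 782 = 12956
18th: 12956 + 782 = 13738
19th: 13738 + 782 = 14520
20th: 14520 + 782 = 15302
21st: 15302 + 782 = 16084
22nd: 16084 + 782 = 16866
23rd: 16866 + 782 = 17648
24th: 17648 + 782 = 18430

11392, 12174, 12956, 13738, 14520, 15302, 16084, 16866, 17648, 18430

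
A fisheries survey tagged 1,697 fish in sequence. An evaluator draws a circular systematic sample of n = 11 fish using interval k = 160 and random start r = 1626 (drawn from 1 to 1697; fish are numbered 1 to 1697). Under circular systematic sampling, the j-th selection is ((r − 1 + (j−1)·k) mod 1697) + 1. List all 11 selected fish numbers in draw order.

1626, 89, 249, 409, 569, 729, 889, 1049, 1209, 1369, 1529

Selection 1: 1626
Selection 2: 1626 + 160 = 1786 → 1786 − 1697 = 89
Selection 3: 89 + 160 = 249
Selection 4: 249 + 160 = 409
Selection 5: 409 + 160 = 569
Selection 6: 569 + 160 = 729
Selection 7: 729 + 160 = 889
Selection 8: 889 + 160 = 1049
Selection 9: 1049 + 160 = 1209
Selection 10: 1209 + 160 = 1369
Selection 11: 1369 + 160 = 1529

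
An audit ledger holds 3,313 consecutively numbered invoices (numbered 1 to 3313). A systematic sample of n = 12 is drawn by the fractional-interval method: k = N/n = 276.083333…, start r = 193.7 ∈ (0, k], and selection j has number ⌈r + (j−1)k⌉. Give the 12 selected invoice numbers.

194, 470, 746, 1022, 1299, 1575, 1851, 2127, 2403, 2679, 2955, 3231

j=1: r + 0k = 193.7 → ⌈·⌉ = 194
j=2: r + 1k = 469.783333… → ⌈·⌉ = 470
j=3: r + 2k = 745.866666… → ⌈·⌉ = 746
j=4: r + 3k = 1021.95 → ⌈·⌉ = 1022
j=5: r + 4k = 1298.033333… → ⌈·⌉ = 1299
j=6: r + 5k = 1574.116666… → ⌈·⌉ = 1575
j=7: r + 6k = 1850.2 → ⌈·⌉ = 1851
j=8: r + 7k = 2126.283333… → ⌈·⌉ = 2127
j=9: r + 8k = 2402.366666… → ⌈·⌉ = 2403
j=10: r + 9k = 2678.45 → ⌈·⌉ = 2679
j=11: r + 10k = 2954.533333… → ⌈·⌉ = 2955
j=12: r + 11k = 3230.616666… → ⌈·⌉ = 3231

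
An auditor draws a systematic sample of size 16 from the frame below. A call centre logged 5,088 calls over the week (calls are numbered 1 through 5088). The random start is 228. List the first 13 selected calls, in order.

228, 546, 864, 1182, 1500, 1818, 2136, 2454, 2772, 3090, 3408, 3726, 4044

k = N/n = 5088/16 = 318
call 1: 228
call 2: 228 + 318 = 546
call 3: 546 + 318 = 864
call 4: 864 + 318 = 1182
call 5: 1182 + 318 = 1500
call 6: 1500 + 318 = 1818
call 7: 1818 + 318 = 2136
call 8: 2136 + 318 = 2454
call 9: 2454 + 318 = 2772
call 10: 2772 + 318 = 3090
call 11: 3090 + 318 = 3408
call 12: 3408 + 318 = 3726
call 13: 3726 + 318 = 4044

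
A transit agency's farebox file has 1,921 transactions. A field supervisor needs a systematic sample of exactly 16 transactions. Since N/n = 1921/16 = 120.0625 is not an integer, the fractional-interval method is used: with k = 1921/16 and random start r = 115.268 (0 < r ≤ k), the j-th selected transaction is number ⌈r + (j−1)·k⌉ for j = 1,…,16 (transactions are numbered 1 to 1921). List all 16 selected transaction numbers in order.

116, 236, 356, 476, 596, 716, 836, 956, 1076, 1196, 1316, 1436, 1557, 1677, 1797, 1917

j=1: r + 0k = 115.268 → ⌈·⌉ = 116
j=2: r + 1k = 235.3305 → ⌈·⌉ = 236
j=3: r + 2k = 355.393 → ⌈·⌉ = 356
j=4: r + 3k = 475.4555 → ⌈·⌉ = 476
j=5: r + 4k = 595.518 → ⌈·⌉ = 596
j=6: r + 5k = 715.5805 → ⌈·⌉ = 716
j=7: r + 6k = 835.643 → ⌈·⌉ = 836
j=8: r + 7k = 955.7055 → ⌈·⌉ = 956
j=9: r + 8k = 1075.768 → ⌈·⌉ = 1076
j=10: r + 9k = 1195.8305 → ⌈·⌉ = 1196
j=11: r + 10k = 1315.893 → ⌈·⌉ = 1316
j=12: r + 11k = 1435.9555 → ⌈·⌉ = 1436
j=13: r + 12k = 1556.018 → ⌈·⌉ = 1557
j=14: r + 13k = 1676.0805 → ⌈·⌉ = 1677
j=15: r + 14k = 1796.143 → ⌈·⌉ = 1797
j=16: r + 15k = 1916.2055 → ⌈·⌉ = 1917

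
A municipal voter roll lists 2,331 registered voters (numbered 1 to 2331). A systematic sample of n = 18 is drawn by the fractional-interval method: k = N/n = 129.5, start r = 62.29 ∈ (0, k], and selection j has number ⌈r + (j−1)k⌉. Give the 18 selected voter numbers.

j=1: r + 0k = 62.29 → ⌈·⌉ = 63
j=2: r + 1k = 191.79 → ⌈·⌉ = 192
j=3: r + 2k = 321.29 → ⌈·⌉ = 322
j=4: r + 3k = 450.79 → ⌈·⌉ = 451
j=5: r + 4k = 580.29 → ⌈·⌉ = 581
j=6: r + 5k = 709.79 → ⌈·⌉ = 710
j=7: r + 6k = 839.29 → ⌈·⌉ = 840
j=8: r + 7k = 968.79 → ⌈·⌉ = 969
j=9: r + 8k = 1098.29 → ⌈·⌉ = 1099
j=10: r + 9k = 1227.79 → ⌈·⌉ = 1228
j=11: r + 10k = 1357.29 → ⌈·⌉ = 1358
j=12: r + 11k = 1486.79 → ⌈·⌉ = 1487
j=13: r + 12k = 1616.29 → ⌈·⌉ = 1617
j=14: r + 13k = 1745.79 → ⌈·⌉ = 1746
j=15: r + 14k = 1875.29 → ⌈·⌉ = 1876
j=16: r + 15k = 2004.79 → ⌈·⌉ = 2005
j=17: r + 16k = 2134.29 → ⌈·⌉ = 2135
j=18: r + 17k = 2263.79 → ⌈·⌉ = 2264

63, 192, 322, 451, 581, 710, 840, 969, 1099, 1228, 1358, 1487, 1617, 1746, 1876, 2005, 2135, 2264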